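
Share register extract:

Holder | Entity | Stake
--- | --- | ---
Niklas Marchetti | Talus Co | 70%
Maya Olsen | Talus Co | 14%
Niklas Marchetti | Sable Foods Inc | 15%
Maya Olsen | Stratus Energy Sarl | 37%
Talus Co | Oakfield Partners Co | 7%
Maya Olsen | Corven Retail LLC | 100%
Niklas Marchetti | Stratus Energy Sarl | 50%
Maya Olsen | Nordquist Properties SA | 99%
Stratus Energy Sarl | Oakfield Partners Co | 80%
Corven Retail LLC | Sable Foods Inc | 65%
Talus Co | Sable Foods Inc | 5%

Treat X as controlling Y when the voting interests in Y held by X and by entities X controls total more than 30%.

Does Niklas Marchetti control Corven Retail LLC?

No

Niklas holds 50% of Stratus, so Niklas controls Stratus.
Niklas holds 70% of Talus, so Niklas controls Talus.
Talus and Stratus together hold 7% + 80% = 87% of Oakfield, so Niklas controls Oakfield.
Neither Niklas nor any entity Niklas controls holds any voting interest in Corven.
So Niklas does not control Corven.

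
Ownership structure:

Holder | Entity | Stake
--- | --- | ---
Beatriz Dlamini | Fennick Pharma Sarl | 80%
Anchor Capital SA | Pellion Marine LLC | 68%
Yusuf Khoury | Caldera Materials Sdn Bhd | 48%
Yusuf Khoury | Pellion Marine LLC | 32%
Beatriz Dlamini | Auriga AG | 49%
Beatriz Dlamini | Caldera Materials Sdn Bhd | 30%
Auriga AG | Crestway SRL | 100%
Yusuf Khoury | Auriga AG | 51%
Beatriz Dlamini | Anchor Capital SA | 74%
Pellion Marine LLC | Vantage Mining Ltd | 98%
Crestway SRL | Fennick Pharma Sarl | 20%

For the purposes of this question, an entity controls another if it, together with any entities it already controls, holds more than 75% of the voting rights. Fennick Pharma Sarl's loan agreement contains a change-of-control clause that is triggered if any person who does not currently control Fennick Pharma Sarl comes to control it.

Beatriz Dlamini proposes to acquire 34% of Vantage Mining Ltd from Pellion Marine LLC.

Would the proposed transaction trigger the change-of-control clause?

The purchase adds only to Beatriz's holdings (Pellion's stake shrinks), so Beatriz is the only person who could newly come to control Fennick.
Beatriz holds 80% of Fennick, so Beatriz controls Fennick.
So Beatriz already controls Fennick before the transaction.
After the purchase, Beatriz holds 34% of Vantage directly, and Pellion's stake falls to 64%.
Beatriz controlled Fennick already, so this is not a new person acquiring control; every other person's position is unchanged or reduced.
No new person acquires control, so the clause is not triggered.

No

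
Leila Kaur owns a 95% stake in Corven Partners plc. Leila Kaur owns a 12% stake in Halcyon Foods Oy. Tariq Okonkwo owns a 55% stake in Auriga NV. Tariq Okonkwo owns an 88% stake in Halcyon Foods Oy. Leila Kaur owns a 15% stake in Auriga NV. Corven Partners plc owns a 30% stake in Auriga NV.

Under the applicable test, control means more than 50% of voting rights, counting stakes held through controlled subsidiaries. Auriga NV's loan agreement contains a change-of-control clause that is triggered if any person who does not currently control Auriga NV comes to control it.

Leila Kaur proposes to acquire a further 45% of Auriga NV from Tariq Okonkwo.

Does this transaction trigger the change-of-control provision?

The purchase adds only to Leila's holdings (Tariq's stake shrinks), so Leila is the only person who could newly come to control Auriga.
Leila holds 95% of Corven, so Leila controls Corven.
In Auriga, Leila's side holds only 15% + 30% = 45%, not > 50%.
So before the transaction, Leila does not control Auriga.
After the purchase, Leila's direct stake in Auriga rises to 15% + 45% = 60%, and Tariq's stake falls to 10%.
Leila and Corven together hold 60% + 30% = 90% of Auriga, so Leila controls Auriga.
Leila did not control Auriga before and does after, so the clause is triggered.

Yes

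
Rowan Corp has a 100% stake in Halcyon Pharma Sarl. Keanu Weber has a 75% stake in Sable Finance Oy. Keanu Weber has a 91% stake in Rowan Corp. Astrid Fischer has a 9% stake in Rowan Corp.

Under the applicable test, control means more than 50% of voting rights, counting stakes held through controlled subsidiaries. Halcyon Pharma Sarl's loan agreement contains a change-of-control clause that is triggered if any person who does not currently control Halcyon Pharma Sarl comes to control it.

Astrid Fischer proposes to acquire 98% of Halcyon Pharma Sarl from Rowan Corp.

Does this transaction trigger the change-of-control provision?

Yes

The purchase adds only to Astrid's holdings (Rowan's stake shrinks), so Astrid is the only person who could newly come to control Halcyon.
Astrid's largest direct stake is 9% in Rowan, which does not meet the threshold, so Astrid controls no company.
Neither Astrid nor any entity Astrid controls holds any voting interest in Halcyon.
So before the transaction, Astrid does not control Halcyon.
After the purchase, Astrid holds 98% of Halcyon directly, and Rowan's stake falls to 2%.
Astrid holds 98% of Halcyon, so Astrid controls Halcyon.
Astrid did not control Halcyon before and does after, so the clause is triggered.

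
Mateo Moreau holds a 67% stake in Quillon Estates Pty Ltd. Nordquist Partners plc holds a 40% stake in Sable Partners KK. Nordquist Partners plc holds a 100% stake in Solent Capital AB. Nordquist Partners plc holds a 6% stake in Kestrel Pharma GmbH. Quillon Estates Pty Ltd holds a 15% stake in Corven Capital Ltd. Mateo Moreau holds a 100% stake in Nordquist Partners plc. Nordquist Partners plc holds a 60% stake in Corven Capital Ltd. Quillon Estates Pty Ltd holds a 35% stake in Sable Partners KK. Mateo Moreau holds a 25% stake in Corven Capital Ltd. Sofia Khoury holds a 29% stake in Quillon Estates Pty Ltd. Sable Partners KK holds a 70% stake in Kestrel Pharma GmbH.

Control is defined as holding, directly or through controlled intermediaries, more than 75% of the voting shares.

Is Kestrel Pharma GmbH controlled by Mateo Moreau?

No

Mateo holds 100% of Nordquist, so Mateo controls Nordquist.
Nordquist and Mateo together hold 60% + 25% = 85% of Corven, so Mateo controls Corven.
Nordquist holds 100% of Solent, so Mateo controls Solent.
In Kestrel, Mateo's side holds only 6%, not > 75%.
So Mateo does not control Kestrel.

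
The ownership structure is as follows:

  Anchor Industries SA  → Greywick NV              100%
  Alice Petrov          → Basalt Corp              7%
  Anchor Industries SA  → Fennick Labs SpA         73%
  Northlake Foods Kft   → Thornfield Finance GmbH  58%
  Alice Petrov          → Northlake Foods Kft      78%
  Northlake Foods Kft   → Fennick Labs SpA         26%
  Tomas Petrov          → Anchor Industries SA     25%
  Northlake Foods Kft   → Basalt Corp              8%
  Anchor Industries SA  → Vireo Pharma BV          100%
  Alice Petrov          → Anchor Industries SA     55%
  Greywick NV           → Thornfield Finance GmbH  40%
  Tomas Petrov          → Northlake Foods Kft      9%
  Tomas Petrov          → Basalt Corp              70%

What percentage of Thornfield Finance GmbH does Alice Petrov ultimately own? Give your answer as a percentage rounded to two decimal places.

Alice reaches Thornfield along 2 paths.
Via Northlake: 78% × 58% = 45.24%.
Via Anchor → Greywick: 55% × 100% × 40% = 22%.
Total: 45.24% + 22% = 67.24%.

67.24%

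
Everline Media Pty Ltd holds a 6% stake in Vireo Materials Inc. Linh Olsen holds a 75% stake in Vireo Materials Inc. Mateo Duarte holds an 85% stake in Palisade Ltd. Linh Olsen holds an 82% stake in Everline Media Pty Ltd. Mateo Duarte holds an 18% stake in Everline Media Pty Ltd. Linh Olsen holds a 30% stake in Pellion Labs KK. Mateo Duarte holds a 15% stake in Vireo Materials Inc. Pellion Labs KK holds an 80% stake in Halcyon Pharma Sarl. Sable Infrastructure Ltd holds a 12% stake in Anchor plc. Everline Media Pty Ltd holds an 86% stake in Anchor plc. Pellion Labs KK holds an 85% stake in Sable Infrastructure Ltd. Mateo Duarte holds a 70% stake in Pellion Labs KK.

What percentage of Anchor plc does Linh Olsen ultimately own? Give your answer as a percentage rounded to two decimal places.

73.58%

Linh reaches Anchor along 2 paths.
Via Everline: 82% × 86% = 70.52%.
Via Pellion → Sable: 30% × 85% × 12% = 3.06%.
Total: 70.52% + 3.06% = 73.58%.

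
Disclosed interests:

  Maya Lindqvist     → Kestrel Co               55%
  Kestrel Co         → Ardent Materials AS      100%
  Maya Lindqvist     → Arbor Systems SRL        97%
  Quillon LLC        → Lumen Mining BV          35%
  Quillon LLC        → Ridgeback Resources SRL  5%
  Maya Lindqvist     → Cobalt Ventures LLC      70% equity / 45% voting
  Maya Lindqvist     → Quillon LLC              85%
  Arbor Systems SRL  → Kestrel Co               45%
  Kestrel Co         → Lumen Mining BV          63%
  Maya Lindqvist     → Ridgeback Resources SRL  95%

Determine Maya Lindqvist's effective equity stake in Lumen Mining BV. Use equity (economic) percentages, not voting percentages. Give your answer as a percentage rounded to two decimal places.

Maya reaches Lumen along 3 paths.
Via Arbor → Kestrel: 97% × 45% × 63% = 27.4995%.
Via Kestrel: 55% × 63% = 34.65%.
Via Quillon: 85% × 35% = 29.75%.
Total: 27.4995% + 34.65% + 29.75% = 91.8995%.
Rounded: 91.90%.

91.90%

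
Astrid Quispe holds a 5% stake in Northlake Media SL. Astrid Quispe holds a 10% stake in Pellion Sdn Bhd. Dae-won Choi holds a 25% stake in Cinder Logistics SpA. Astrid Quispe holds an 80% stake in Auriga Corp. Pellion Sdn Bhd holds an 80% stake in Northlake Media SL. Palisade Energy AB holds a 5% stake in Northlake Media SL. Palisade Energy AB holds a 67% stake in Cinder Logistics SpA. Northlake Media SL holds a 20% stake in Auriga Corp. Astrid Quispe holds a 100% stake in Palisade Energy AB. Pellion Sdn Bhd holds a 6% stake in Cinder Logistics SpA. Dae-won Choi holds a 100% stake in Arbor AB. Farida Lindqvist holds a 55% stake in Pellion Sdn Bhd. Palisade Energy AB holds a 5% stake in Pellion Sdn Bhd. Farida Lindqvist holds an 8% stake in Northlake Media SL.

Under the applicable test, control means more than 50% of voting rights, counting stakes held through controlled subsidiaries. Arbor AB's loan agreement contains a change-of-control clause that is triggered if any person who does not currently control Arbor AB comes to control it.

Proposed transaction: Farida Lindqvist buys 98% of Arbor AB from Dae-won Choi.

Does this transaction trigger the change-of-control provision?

The purchase adds only to Farida's holdings (Dae-won's stake shrinks), so Farida is the only person who could newly come to control Arbor.
Farida holds 55% of Pellion, so Farida controls Pellion.
Pellion and Farida together hold 80% + 8% = 88% of Northlake, so Farida controls Northlake.
Neither Farida nor any entity Farida controls holds any voting interest in Arbor.
So before the transaction, Farida does not control Arbor.
After the purchase, Farida holds 98% of Arbor directly, and Dae-won's stake falls to 2%.
Farida holds 98% of Arbor, so Farida controls Arbor.
Farida did not control Arbor before and does after, so the clause is triggered.

Yes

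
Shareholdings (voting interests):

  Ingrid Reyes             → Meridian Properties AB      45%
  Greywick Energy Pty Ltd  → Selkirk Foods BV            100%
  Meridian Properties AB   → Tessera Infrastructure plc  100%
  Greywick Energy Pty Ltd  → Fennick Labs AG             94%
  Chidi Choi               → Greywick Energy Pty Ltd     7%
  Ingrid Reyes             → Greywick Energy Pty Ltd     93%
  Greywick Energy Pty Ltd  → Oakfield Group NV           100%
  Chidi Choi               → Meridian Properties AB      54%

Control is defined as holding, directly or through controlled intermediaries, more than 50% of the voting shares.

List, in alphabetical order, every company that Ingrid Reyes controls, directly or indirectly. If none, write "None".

Ingrid holds 93% of Greywick, so Ingrid controls Greywick.
Greywick holds 100% of Selkirk, so Ingrid controls Selkirk.
Greywick holds 100% of Oakfield, so Ingrid controls Oakfield.
Greywick holds 94% of Fennick, so Ingrid controls Fennick.
No other company's threshold is met.

Fennick Labs AG, Greywick Energy Pty Ltd, Oakfield Group NV, Selkirk Foods BV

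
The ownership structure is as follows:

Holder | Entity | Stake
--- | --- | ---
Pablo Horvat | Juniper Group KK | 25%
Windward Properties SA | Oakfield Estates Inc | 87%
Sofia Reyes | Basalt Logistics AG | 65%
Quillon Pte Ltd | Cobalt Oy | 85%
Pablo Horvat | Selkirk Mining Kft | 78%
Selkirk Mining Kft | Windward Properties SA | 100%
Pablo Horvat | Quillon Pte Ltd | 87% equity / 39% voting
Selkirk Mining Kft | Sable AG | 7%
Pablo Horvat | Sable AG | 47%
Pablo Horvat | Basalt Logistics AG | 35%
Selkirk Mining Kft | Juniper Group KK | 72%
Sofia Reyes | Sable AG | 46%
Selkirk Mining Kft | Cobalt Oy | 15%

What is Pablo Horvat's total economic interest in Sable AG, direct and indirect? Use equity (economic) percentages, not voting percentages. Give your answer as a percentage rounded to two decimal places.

52.46%

Pablo reaches Sable along 2 paths.
Direct stake: 47% = 47%.
Via Selkirk: 78% × 7% = 5.46%.
Total: 47% + 5.46% = 52.46%.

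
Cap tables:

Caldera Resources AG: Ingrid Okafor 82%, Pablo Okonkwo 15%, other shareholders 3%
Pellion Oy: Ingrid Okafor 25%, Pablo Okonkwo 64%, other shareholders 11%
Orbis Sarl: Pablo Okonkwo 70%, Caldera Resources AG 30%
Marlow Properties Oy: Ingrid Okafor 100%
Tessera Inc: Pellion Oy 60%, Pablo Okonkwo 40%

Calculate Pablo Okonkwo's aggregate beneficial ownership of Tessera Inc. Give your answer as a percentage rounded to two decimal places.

Pablo reaches Tessera along 2 paths.
Via Pellion: 64% × 60% = 38.4%.
Direct stake: 40% = 40%.
Total: 38.4% + 40% = 78.4%.
Rounded: 78.40%.

78.40%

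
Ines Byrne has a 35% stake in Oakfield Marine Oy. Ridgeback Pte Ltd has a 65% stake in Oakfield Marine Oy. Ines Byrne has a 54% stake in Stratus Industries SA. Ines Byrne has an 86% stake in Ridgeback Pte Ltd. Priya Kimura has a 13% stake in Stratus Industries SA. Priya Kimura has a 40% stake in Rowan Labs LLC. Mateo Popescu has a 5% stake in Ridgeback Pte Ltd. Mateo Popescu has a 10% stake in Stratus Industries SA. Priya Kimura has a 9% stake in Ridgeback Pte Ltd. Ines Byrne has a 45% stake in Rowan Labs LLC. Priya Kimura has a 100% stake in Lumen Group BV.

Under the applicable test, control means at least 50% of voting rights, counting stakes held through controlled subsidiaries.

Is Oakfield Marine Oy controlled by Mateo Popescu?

Mateo's largest direct stake is 10% in Stratus, which does not meet the threshold, so Mateo controls no company.
Neither Mateo nor any entity Mateo controls holds any voting interest in Oakfield.
So Mateo does not control Oakfield.

No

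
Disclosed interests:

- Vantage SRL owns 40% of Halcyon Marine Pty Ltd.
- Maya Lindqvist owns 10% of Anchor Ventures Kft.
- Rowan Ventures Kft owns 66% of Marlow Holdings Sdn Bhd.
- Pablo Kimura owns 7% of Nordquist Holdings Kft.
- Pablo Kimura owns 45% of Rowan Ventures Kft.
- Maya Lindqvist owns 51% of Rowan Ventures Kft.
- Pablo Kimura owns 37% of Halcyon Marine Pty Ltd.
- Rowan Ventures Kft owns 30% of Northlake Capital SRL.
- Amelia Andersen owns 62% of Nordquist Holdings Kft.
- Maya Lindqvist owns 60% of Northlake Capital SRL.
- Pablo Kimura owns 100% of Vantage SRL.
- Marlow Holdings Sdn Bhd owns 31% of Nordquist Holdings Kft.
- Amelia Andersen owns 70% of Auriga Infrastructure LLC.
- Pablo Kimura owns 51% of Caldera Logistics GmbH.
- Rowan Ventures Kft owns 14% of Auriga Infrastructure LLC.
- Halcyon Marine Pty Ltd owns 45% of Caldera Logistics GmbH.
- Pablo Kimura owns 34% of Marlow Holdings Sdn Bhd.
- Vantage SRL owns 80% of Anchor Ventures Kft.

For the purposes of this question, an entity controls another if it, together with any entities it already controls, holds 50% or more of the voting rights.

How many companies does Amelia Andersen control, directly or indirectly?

2

Amelia holds 70% of Auriga, so Amelia controls Auriga.
Amelia holds 62% of Nordquist, so Amelia controls Nordquist.
No other company's threshold is met.
Amelia controls 2 companies.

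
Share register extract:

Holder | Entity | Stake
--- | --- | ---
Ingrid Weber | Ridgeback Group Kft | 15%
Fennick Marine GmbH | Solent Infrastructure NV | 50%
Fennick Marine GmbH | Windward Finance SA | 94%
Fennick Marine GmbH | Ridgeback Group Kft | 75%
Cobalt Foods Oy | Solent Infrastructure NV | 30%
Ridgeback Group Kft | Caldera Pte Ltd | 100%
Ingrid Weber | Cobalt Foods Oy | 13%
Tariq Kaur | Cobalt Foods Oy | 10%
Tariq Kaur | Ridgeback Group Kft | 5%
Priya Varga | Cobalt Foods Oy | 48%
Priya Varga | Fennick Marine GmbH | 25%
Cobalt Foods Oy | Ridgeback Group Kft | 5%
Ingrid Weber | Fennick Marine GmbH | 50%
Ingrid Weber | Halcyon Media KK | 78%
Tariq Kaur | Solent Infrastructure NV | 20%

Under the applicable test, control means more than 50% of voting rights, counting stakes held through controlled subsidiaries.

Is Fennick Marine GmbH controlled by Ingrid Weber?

No

Ingrid holds 78% of Halcyon, so Ingrid controls Halcyon.
In Fennick, Ingrid's side holds only 50%, not > 50%.
So Ingrid does not control Fennick.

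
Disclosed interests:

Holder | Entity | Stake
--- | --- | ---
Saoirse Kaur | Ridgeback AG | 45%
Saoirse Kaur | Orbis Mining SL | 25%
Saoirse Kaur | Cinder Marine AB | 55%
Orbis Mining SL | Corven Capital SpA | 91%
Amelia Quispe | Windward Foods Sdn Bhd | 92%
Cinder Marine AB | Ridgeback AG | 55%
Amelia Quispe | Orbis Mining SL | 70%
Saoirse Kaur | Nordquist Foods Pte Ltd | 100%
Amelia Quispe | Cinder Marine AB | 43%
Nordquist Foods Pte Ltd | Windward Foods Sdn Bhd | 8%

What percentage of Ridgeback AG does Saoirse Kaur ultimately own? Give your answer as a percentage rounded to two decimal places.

Saoirse reaches Ridgeback along 2 paths.
Via Cinder: 55% × 55% = 30.25%.
Direct stake: 45% = 45%.
Total: 30.25% + 45% = 75.25%.

75.25%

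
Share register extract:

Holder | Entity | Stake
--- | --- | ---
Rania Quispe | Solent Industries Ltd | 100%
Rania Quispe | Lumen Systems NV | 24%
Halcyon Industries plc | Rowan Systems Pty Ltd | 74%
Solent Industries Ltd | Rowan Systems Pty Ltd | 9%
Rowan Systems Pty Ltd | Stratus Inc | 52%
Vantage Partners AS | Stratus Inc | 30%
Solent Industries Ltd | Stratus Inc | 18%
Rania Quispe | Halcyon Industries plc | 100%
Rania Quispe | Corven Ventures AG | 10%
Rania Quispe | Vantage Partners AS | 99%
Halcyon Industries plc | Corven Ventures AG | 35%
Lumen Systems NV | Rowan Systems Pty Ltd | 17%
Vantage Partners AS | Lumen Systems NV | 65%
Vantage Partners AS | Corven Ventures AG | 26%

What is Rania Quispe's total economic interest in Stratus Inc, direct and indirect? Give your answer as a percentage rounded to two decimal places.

Rania reaches Stratus along 6 paths.
Via Halcyon → Rowan: 100% × 74% × 52% = 38.48%.
Via Solent → Rowan: 100% × 9% × 52% = 4.68%.
Via Lumen → Rowan: 24% × 17% × 52% = 2.1216%.
Via Vantage → Lumen → Rowan: 99% × 65% × 17% × 52% = 5.68854%.
Via Vantage: 99% × 30% = 29.7%.
Via Solent: 100% × 18% = 18%.
Total: 38.48% + 4.68% + 2.1216% + 5.68854% + 29.7% + 18% = 98.67014%.
Rounded: 98.67%.

98.67%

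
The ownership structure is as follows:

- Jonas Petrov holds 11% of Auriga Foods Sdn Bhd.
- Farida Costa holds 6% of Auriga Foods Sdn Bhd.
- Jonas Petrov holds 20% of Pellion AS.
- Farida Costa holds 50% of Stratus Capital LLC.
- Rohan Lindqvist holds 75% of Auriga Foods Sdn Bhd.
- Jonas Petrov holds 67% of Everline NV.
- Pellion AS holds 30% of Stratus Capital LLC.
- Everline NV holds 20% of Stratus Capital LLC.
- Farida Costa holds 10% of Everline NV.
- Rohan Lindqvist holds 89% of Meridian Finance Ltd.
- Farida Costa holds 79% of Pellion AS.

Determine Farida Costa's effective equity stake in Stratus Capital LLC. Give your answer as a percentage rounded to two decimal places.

Farida reaches Stratus along 3 paths.
Via Pellion: 79% × 30% = 23.7%.
Via Everline: 10% × 20% = 2%.
Direct stake: 50% = 50%.
Total: 23.7% + 2% + 50% = 75.7%.
Rounded: 75.70%.

75.70%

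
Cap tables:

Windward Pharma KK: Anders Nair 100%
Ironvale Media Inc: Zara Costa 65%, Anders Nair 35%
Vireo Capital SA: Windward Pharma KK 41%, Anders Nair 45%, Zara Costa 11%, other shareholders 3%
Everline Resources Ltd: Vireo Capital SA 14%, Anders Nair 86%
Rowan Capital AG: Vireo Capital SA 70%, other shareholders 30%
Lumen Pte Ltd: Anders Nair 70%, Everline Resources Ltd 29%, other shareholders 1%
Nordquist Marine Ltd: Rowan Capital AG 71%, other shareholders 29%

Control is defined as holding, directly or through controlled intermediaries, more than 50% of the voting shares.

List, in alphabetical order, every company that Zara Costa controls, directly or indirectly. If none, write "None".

Zara holds 65% of Ironvale, so Zara controls Ironvale.
No other company's threshold is met.

Ironvale Media Inc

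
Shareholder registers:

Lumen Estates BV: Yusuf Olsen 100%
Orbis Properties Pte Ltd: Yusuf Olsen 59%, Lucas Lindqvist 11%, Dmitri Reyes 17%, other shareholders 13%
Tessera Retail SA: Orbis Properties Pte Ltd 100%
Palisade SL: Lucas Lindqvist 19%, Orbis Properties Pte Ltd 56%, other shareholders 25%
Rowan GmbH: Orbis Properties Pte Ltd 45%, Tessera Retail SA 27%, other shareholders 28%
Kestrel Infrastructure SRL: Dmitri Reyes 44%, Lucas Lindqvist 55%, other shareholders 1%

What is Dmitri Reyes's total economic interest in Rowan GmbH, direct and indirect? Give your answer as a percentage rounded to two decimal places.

12.24%

Dmitri reaches Rowan along 2 paths.
Via Orbis: 17% × 45% = 7.65%.
Via Orbis → Tessera: 17% × 100% × 27% = 4.59%.
Total: 7.65% + 4.59% = 12.24%.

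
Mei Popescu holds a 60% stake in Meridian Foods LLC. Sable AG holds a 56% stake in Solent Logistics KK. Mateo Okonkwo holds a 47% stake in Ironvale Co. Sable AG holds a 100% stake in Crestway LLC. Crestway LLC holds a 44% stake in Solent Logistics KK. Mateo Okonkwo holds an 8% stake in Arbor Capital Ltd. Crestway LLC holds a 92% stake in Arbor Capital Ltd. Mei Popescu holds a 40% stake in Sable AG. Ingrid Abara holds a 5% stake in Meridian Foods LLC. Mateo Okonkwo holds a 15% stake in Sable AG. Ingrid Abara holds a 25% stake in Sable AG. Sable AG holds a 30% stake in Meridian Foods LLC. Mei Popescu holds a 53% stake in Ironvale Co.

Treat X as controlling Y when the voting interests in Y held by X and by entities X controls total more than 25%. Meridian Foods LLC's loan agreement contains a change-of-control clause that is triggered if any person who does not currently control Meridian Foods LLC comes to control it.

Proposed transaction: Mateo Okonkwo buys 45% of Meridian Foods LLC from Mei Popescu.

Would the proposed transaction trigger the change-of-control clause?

Yes

The purchase adds only to Mateo's holdings (Mei's stake shrinks), so Mateo is the only person who could newly come to control Meridian.
Mateo holds 47% of Ironvale, so Mateo controls Ironvale.
Neither Mateo nor any entity Mateo controls holds any voting interest in Meridian.
So before the transaction, Mateo does not control Meridian.
After the purchase, Mateo holds 45% of Meridian directly, and Mei's stake falls to 15%.
Mateo holds 45% of Meridian, so Mateo controls Meridian.
Mateo did not control Meridian before and does after, so the clause is triggered.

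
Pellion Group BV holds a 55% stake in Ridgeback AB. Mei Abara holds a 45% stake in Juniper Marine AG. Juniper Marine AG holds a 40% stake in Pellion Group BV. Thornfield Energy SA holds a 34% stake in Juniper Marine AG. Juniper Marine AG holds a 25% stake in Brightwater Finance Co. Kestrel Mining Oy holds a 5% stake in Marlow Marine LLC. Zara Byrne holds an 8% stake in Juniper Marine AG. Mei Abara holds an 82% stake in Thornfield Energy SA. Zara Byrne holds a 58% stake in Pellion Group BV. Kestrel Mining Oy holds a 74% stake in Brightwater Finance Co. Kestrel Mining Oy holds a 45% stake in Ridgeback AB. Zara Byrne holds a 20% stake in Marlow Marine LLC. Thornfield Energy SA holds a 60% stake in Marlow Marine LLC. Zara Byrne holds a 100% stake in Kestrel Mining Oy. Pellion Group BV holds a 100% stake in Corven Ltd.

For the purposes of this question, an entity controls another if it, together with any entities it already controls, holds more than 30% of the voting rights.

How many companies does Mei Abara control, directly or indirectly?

6

Mei holds 82% of Thornfield, so Mei controls Thornfield.
Mei and Thornfield together hold 45% + 34% = 79% of Juniper, so Mei controls Juniper.
Juniper holds 40% of Pellion, so Mei controls Pellion.
Pellion holds 100% of Corven, so Mei controls Corven.
Pellion holds 55% of Ridgeback, so Mei controls Ridgeback.
Thornfield holds 60% of Marlow, so Mei controls Marlow.
No other company's threshold is met.
Mei controls 6 companies.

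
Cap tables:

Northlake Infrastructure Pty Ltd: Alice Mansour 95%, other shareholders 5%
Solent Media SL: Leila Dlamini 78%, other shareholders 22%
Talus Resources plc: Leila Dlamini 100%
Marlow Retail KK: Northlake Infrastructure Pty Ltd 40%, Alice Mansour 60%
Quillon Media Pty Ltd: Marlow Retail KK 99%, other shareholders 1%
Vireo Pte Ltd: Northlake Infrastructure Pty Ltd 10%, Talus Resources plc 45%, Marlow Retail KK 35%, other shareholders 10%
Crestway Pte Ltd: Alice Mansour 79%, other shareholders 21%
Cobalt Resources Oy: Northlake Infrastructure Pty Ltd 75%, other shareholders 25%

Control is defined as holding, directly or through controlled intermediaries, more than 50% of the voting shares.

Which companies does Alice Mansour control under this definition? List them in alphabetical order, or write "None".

Cobalt Resources Oy, Crestway Pte Ltd, Marlow Retail KK, Northlake Infrastructure Pty Ltd, Quillon Media Pty Ltd

Alice holds 95% of Northlake, so Alice controls Northlake.
Northlake and Alice together hold 40% + 60% = 100% of Marlow, so Alice controls Marlow.
Marlow holds 99% of Quillon, so Alice controls Quillon.
Alice holds 79% of Crestway, so Alice controls Crestway.
Northlake holds 75% of Cobalt, so Alice controls Cobalt.
No other company's threshold is met.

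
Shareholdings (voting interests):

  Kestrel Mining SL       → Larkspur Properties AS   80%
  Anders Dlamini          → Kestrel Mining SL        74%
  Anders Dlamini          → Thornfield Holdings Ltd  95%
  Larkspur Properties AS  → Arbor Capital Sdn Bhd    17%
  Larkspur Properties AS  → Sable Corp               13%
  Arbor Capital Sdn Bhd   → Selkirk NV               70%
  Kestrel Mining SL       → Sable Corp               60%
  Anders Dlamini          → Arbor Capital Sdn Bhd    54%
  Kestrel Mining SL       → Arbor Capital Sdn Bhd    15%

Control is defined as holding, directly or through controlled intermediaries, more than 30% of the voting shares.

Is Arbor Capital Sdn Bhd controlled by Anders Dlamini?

Anders holds 74% of Kestrel, so Anders controls Kestrel.
Kestrel holds 80% of Larkspur, so Anders controls Larkspur.
Larkspur and Kestrel and Anders together hold 17% + 15% + 54% = 86% of Arbor, so Anders controls Arbor.

Yes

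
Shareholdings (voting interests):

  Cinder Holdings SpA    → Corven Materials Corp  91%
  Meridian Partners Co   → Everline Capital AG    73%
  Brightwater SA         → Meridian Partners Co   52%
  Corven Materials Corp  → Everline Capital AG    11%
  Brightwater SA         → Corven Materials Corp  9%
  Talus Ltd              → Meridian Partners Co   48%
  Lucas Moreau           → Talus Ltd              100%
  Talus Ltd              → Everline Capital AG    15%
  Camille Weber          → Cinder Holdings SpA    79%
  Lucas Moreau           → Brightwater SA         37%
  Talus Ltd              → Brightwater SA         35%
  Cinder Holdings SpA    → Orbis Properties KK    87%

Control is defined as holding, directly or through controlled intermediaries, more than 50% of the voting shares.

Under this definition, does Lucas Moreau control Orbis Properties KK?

Lucas holds 100% of Talus, so Lucas controls Talus.
Talus and Lucas together hold 35% + 37% = 72% of Brightwater, so Lucas controls Brightwater.
Brightwater and Talus together hold 52% + 48% = 100% of Meridian, so Lucas controls Meridian.
Meridian and Talus together hold 73% + 15% = 88% of Everline, so Lucas controls Everline.
Neither Lucas nor any entity Lucas controls holds any voting interest in Orbis.
So Lucas does not control Orbis.

No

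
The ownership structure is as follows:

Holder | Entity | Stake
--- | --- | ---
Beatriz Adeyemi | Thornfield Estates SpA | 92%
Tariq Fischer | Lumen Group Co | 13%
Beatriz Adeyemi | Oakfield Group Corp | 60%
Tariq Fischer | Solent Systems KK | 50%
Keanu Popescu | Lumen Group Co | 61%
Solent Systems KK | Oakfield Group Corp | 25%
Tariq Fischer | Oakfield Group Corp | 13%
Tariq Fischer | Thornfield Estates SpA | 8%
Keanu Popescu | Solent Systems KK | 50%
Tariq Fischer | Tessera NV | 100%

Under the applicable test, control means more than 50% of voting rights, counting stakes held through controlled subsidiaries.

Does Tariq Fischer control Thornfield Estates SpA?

No

Tariq holds 100% of Tessera, so Tariq controls Tessera.
In Thornfield, Tariq's side holds only 8%, not > 50%.
So Tariq does not control Thornfield.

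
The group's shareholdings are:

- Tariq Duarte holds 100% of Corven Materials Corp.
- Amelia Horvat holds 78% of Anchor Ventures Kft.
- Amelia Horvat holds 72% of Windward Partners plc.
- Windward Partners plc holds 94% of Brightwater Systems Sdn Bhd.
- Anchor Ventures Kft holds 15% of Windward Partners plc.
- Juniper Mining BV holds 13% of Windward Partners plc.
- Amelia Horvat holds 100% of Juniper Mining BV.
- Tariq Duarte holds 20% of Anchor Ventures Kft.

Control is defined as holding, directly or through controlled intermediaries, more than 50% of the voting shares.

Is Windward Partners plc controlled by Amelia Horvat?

Amelia holds 100% of Juniper, so Amelia controls Juniper.
Amelia holds 78% of Anchor, so Amelia controls Anchor.
Anchor and Amelia and Juniper together hold 15% + 72% + 13% = 100% of Windward, so Amelia controls Windward.

Yes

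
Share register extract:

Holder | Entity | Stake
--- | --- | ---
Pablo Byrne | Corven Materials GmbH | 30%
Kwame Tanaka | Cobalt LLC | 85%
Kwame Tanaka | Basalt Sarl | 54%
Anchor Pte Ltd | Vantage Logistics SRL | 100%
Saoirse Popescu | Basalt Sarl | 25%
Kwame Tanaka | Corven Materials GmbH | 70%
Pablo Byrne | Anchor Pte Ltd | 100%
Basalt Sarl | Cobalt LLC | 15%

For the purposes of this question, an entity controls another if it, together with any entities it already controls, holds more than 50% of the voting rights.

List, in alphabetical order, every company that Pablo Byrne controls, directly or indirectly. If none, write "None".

Anchor Pte Ltd, Vantage Logistics SRL

Pablo holds 100% of Anchor, so Pablo controls Anchor.
Anchor holds 100% of Vantage, so Pablo controls Vantage.
No other company's threshold is met.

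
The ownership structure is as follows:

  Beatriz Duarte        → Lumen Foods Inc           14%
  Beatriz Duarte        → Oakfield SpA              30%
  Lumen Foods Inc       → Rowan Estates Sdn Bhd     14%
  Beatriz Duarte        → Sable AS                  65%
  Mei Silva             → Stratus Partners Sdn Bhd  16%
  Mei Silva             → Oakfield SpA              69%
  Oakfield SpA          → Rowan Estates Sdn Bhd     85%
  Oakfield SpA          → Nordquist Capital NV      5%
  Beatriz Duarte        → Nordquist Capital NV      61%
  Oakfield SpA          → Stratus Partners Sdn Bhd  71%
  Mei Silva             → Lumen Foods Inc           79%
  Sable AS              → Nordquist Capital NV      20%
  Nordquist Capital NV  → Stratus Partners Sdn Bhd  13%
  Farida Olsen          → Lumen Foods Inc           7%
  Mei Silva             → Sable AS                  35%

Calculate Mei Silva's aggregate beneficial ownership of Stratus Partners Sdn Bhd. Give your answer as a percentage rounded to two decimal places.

Mei reaches Stratus along 4 paths.
Direct stake: 16% = 16%.
Via Oakfield: 69% × 71% = 48.99%.
Via Oakfield → Nordquist: 69% × 5% × 13% = 0.4485%.
Via Sable → Nordquist: 35% × 20% × 13% = 0.91%.
Total: 16% + 48.99% + 0.4485% + 0.91% = 66.3485%.
Rounded: 66.35%.

66.35%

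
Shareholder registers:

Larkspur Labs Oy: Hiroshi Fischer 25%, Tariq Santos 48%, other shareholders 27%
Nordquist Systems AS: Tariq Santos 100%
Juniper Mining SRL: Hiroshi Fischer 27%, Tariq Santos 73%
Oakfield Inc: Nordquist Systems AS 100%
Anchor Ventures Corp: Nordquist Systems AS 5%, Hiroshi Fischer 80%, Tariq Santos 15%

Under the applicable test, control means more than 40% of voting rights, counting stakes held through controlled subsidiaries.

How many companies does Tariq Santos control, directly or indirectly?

Tariq holds 48% of Larkspur, so Tariq controls Larkspur.
Tariq holds 100% of Nordquist, so Tariq controls Nordquist.
Tariq holds 73% of Juniper, so Tariq controls Juniper.
Nordquist holds 100% of Oakfield, so Tariq controls Oakfield.
No other company's threshold is met.
Tariq controls 4 companies.

4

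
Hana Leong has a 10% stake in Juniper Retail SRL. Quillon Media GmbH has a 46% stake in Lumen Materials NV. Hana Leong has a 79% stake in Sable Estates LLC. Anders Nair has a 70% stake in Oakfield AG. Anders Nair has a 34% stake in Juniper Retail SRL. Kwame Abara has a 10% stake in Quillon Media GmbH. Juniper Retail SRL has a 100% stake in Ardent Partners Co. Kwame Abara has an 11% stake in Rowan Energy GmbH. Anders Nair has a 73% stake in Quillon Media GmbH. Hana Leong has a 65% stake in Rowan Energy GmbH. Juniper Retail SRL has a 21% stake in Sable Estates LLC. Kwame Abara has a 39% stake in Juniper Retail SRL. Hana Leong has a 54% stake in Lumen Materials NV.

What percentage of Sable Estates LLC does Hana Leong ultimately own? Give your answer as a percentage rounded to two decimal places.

Hana reaches Sable along 2 paths.
Via Juniper: 10% × 21% = 2.1%.
Direct stake: 79% = 79%.
Total: 2.1% + 79% = 81.1%.
Rounded: 81.10%.

81.10%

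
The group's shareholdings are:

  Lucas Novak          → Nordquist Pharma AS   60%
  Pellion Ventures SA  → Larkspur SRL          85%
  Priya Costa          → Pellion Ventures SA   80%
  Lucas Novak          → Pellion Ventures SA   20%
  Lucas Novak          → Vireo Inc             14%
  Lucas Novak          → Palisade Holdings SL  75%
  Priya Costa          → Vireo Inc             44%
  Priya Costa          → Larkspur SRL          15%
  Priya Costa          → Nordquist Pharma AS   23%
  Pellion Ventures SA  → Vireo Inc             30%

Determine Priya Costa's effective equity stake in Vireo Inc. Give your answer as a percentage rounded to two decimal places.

68.00%

Priya reaches Vireo along 2 paths.
Direct stake: 44% = 44%.
Via Pellion: 80% × 30% = 24%.
Total: 44% + 24% = 68%.
Rounded: 68.00%.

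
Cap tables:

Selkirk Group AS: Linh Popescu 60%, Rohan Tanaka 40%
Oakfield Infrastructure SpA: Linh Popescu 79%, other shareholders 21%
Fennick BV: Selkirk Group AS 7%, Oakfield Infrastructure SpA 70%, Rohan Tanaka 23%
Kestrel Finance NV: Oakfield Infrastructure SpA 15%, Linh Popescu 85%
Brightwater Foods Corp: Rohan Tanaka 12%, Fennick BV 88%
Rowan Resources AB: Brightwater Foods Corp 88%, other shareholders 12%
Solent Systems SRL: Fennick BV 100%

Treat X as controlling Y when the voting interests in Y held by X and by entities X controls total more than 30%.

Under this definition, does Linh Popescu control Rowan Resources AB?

Linh holds 60% of Selkirk, so Linh controls Selkirk.
Linh holds 79% of Oakfield, so Linh controls Oakfield.
Selkirk and Oakfield together hold 7% + 70% = 77% of Fennick, so Linh controls Fennick.
Fennick holds 88% of Brightwater, so Linh controls Brightwater.
Brightwater holds 88% of Rowan, so Linh controls Rowan.

Yes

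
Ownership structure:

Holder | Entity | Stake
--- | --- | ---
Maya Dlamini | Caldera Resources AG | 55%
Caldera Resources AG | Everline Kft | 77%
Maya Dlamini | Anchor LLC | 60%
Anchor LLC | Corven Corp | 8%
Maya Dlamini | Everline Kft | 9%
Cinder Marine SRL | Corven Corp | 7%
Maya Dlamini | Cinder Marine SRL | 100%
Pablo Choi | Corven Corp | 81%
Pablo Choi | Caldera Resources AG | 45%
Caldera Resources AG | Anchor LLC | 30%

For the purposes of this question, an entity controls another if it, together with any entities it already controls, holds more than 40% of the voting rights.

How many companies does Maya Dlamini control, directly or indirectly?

Maya holds 100% of Cinder, so Maya controls Cinder.
Maya holds 55% of Caldera, so Maya controls Caldera.
Caldera and Maya together hold 30% + 60% = 90% of Anchor, so Maya controls Anchor.
Maya and Caldera together hold 9% + 77% = 86% of Everline, so Maya controls Everline.
No other company's threshold is met.
Maya controls 4 companies.

4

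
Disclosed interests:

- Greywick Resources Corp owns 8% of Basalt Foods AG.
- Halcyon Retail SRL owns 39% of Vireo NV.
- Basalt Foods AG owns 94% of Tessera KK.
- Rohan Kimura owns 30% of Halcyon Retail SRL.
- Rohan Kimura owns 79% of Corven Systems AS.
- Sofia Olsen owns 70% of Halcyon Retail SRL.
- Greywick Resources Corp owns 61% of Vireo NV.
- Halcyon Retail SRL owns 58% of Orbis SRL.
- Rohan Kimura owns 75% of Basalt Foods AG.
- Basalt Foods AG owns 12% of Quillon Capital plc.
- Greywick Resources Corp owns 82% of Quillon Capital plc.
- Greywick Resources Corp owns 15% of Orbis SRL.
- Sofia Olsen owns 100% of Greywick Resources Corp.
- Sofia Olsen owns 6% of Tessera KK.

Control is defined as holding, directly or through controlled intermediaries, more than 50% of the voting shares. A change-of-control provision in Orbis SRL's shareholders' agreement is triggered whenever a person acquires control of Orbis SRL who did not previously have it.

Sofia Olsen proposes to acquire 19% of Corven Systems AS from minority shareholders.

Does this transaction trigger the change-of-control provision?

The purchase changes only Sofia's holdings, so Sofia is the only person who could newly come to control Orbis.
Sofia holds 70% of Halcyon, so Sofia controls Halcyon.
Sofia holds 100% of Greywick, so Sofia controls Greywick.
Greywick and Halcyon together hold 15% + 58% = 73% of Orbis, so Sofia controls Orbis.
So Sofia already controls Orbis before the transaction.
After the purchase, Sofia holds 19% of Corven directly.
Sofia controlled Orbis already, so this is not a new person acquiring control; every other person's position is unchanged or reduced.
No new person acquires control, so the clause is not triggered.

No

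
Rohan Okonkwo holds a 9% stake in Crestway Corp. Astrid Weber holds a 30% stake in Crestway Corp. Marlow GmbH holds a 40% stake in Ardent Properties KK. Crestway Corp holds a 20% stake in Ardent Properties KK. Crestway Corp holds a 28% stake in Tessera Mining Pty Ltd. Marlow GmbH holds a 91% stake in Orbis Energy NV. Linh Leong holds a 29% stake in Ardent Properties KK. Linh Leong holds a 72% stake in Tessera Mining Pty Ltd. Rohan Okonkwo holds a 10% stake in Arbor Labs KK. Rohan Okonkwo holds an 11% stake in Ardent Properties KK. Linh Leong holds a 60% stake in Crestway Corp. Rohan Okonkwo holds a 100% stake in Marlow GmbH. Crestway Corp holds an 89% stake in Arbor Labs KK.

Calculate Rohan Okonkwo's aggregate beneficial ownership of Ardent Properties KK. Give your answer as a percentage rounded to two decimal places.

52.80%

Rohan reaches Ardent along 3 paths.
Via Crestway: 9% × 20% = 1.8%.
Via Marlow: 100% × 40% = 40%.
Direct stake: 11% = 11%.
Total: 1.8% + 40% + 11% = 52.8%.
Rounded: 52.80%.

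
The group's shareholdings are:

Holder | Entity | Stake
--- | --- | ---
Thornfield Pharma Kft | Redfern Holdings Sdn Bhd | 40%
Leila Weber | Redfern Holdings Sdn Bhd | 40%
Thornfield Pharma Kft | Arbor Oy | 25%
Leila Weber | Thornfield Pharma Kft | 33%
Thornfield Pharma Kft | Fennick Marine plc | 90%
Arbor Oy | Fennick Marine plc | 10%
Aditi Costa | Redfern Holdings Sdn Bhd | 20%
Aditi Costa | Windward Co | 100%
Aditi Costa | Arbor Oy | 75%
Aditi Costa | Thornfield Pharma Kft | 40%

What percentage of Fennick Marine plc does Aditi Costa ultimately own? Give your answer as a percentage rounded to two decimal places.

44.50%

Aditi reaches Fennick along 3 paths.
Via Arbor: 75% × 10% = 7.5%.
Via Thornfield → Arbor: 40% × 25% × 10% = 1%.
Via Thornfield: 40% × 90% = 36%.
Total: 7.5% + 1% + 36% = 44.5%.
Rounded: 44.50%.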